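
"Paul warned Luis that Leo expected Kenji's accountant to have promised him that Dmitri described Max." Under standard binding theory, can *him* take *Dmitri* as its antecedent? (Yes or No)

No

*him* is a pronoun; Principle B requires it to be free in its binding domain — the clause headed by 'promised'.
— Dmitri: subject of the clause headed by 'described'; is c-commanded by the pronoun; coreference would bind this R-expression — blocked (Principle C).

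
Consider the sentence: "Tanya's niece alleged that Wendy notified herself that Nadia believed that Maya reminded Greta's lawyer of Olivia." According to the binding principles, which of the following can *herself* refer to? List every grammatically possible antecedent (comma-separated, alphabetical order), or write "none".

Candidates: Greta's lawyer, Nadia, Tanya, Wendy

*herself* is a reflexive; Principle A requires it to be bound within its binding domain — the clause headed by 'notified'.
— Greta's lawyer: object of the clause headed by 'reminded'; does not c-command the reflexive — cannot bind it (Principle A).
— Nadia: subject of the clause headed by 'believed'; does not c-command the reflexive — cannot bind it (Principle A).
— Tanya: possessor inside the subject DP of the matrix clause; does not c-command the reflexive — cannot bind it (Principle A).
— Wendy: subject of the clause headed by 'notified'; c-commands the reflexive within its binding domain — allowed (Principle A).

Wendy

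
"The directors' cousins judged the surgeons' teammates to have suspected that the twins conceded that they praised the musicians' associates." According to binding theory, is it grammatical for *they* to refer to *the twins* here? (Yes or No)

*the twins* is an R-expression; Principle C requires it to be free (not bound by any c-commanding expression).
— they: subject of the clause headed by 'praised'; the pronoun does not c-command the R-expression — coreference allowed.

Yes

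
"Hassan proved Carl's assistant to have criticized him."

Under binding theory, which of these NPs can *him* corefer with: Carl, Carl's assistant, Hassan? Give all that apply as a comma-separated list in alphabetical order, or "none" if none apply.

Carl, Hassan

*him* is a pronoun; Principle B requires it to be free in its binding domain — the clause headed by 'criticized'.
— Carl: possessor inside the subject DP of the clause headed by 'criticized'; does not c-command the pronoun — Principle B does not apply; allowed.
— Carl's assistant: subject of the clause headed by 'criticized'; c-commands the pronoun within its binding domain — blocked (Principle B).
— Hassan: subject of the matrix clause; c-commands the pronoun but lies outside its binding domain — allowed.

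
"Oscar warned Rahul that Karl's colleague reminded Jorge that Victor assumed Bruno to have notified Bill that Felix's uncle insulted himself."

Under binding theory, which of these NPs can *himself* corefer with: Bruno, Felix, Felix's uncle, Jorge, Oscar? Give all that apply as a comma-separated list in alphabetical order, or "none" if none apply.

Felix's uncle

*himself* is a reflexive; Principle A requires it to be bound within its binding domain — the clause headed by 'insulted'.
— Bruno: subject of the clause headed by 'notified'; c-commands the reflexive but lies outside its binding domain — cannot bind it (Principle A).
— Felix: possessor inside the subject DP of the clause headed by 'insulted'; does not c-command the reflexive — cannot bind it (Principle A).
— Felix's uncle: subject of the clause headed by 'insulted'; c-commands the reflexive within its binding domain — allowed (Principle A).
— Jorge: object of the clause headed by 'reminded'; c-commands the reflexive but lies outside its binding domain — cannot bind it (Principle A).
— Oscar: subject of the matrix clause; c-commands the reflexive but lies outside its binding domain — cannot bind it (Principle A).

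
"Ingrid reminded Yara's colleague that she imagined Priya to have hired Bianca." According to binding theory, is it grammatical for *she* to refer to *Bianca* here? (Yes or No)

No

*Bianca* is an R-expression; Principle C requires it to be free (not bound by any c-commanding expression).
— she: subject of the clause headed by 'imagined'; the pronoun c-commands the R-expression — coreference blocked (Principle C).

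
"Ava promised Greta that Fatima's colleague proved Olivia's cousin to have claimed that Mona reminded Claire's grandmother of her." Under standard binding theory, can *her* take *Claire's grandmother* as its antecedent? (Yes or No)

No

*her* is a pronoun; Principle B requires it to be free in its binding domain — the clause headed by 'reminded'.
— Claire's grandmother: object of the clause headed by 'reminded'; c-commands the pronoun within its binding domain — blocked (Principle B).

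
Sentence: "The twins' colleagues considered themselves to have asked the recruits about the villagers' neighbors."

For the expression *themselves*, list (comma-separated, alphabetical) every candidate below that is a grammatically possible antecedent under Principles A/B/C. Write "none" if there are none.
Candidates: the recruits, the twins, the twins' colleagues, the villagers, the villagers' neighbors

the twins' colleagues

*themselves* is a reflexive; Principle A requires it to be bound within its binding domain — the matrix clause.
— the recruits: object of the clause headed by 'asked'; does not c-command the reflexive — cannot bind it (Principle A).
— the twins: possessor inside the subject DP of the matrix clause; does not c-command the reflexive — cannot bind it (Principle A).
— the twins' colleagues: subject of the matrix clause; c-commands the reflexive within its binding domain — allowed (Principle A).
— the villagers: possessor inside the second object DP of the clause headed by 'asked'; does not c-command the reflexive — cannot bind it (Principle A).
— the villagers' neighbors: second object of the clause headed by 'asked'; does not c-command the reflexive — cannot bind it (Principle A).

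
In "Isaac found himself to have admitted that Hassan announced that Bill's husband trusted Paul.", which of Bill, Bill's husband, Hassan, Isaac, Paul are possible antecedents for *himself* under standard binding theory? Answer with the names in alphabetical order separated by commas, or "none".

Isaac

*himself* is a reflexive; Principle A requires it to be bound within its binding domain — the matrix clause.
— Bill: possessor inside the subject DP of the clause headed by 'trusted'; does not c-command the reflexive — cannot bind it (Principle A).
— Bill's husband: subject of the clause headed by 'trusted'; does not c-command the reflexive — cannot bind it (Principle A).
— Hassan: subject of the clause headed by 'announced'; does not c-command the reflexive — cannot bind it (Principle A).
— Isaac: subject of the matrix clause; c-commands the reflexive within its binding domain — allowed (Principle A).
— Paul: object of the clause headed by 'trusted'; does not c-command the reflexive — cannot bind it (Principle A).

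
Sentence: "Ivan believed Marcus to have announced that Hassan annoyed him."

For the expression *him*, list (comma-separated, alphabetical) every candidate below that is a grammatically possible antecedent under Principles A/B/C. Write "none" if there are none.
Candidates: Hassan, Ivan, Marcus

Ivan, Marcus

*him* is a pronoun; Principle B requires it to be free in its binding domain — the clause headed by 'annoyed'.
— Hassan: subject of the clause headed by 'annoyed'; c-commands the pronoun within its binding domain — blocked (Principle B).
— Ivan: subject of the matrix clause; c-commands the pronoun but lies outside its binding domain — allowed.
— Marcus: subject of the clause headed by 'announced'; c-commands the pronoun but lies outside its binding domain — allowed.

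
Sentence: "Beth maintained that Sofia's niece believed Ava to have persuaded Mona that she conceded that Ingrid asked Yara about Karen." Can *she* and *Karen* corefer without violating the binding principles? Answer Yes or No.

*Karen* is an R-expression; Principle C requires it to be free (not bound by any c-commanding expression).
— she: subject of the clause headed by 'conceded'; the pronoun c-commands the R-expression — coreference blocked (Principle C).

No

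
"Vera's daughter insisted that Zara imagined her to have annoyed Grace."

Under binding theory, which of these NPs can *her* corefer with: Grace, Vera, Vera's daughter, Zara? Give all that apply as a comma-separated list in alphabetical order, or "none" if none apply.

*her* is a pronoun; Principle B requires it to be free in its binding domain — the clause headed by 'imagined'.
— Grace: object of the clause headed by 'annoyed'; is c-commanded by the pronoun; coreference would bind this R-expression — blocked (Principle C).
— Vera: possessor inside the subject DP of the matrix clause; does not c-command the pronoun — Principle B does not apply; allowed.
— Vera's daughter: subject of the matrix clause; c-commands the pronoun but lies outside its binding domain — allowed.
— Zara: subject of the clause headed by 'imagined'; c-commands the pronoun within its binding domain — blocked (Principle B).

Vera, Vera's daughter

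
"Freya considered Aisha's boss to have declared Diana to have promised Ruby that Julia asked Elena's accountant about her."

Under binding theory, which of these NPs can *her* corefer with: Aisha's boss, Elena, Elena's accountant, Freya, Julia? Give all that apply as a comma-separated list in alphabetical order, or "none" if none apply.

*her* is a pronoun; Principle B requires it to be free in its binding domain — the clause headed by 'asked'.
— Aisha's boss: subject of the clause headed by 'declared'; c-commands the pronoun but lies outside its binding domain — allowed.
— Elena: possessor inside the object DP of the clause headed by 'asked'; does not c-command the pronoun — Principle B does not apply; allowed.
— Elena's accountant: object of the clause headed by 'asked'; c-commands the pronoun within its binding domain — blocked (Principle B).
— Freya: subject of the matrix clause; c-commands the pronoun but lies outside its binding domain — allowed.
— Julia: subject of the clause headed by 'asked'; c-commands the pronoun within its binding domain — blocked (Principle B).

Aisha's boss, Elena, Freya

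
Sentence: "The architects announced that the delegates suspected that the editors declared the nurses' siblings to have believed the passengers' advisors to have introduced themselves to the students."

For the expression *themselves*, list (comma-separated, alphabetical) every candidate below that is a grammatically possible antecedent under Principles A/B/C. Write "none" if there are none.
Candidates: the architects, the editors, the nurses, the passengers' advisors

*themselves* is a reflexive; Principle A requires it to be bound within its binding domain — the clause headed by 'introduced'.
— the architects: subject of the matrix clause; c-commands the reflexive but lies outside its binding domain — cannot bind it (Principle A).
— the editors: subject of the clause headed by 'declared'; c-commands the reflexive but lies outside its binding domain — cannot bind it (Principle A).
— the nurses: possessor inside the subject DP of the clause headed by 'believed'; does not c-command the reflexive — cannot bind it (Principle A).
— the passengers' advisors: subject of the clause headed by 'introduced'; c-commands the reflexive within its binding domain — allowed (Principle A).

the passengers' advisors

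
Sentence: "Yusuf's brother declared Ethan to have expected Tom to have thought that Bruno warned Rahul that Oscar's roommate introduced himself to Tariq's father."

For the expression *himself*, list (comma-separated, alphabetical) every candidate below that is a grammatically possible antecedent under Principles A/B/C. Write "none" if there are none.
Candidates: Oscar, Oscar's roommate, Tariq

Oscar's roommate

*himself* is a reflexive; Principle A requires it to be bound within its binding domain — the clause headed by 'introduced'.
— Oscar: possessor inside the subject DP of the clause headed by 'introduced'; does not c-command the reflexive — cannot bind it (Principle A).
— Oscar's roommate: subject of the clause headed by 'introduced'; c-commands the reflexive within its binding domain — allowed (Principle A).
— Tariq: possessor inside the second object DP of the clause headed by 'introduced'; does not c-command the reflexive — cannot bind it (Principle A).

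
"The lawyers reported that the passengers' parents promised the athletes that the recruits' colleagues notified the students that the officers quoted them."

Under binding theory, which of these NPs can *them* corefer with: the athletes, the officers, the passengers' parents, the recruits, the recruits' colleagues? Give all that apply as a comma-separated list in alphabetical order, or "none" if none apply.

*them* is a pronoun; Principle B requires it to be free in its binding domain — the clause headed by 'quoted'.
— the athletes: object of the clause headed by 'promised'; c-commands the pronoun but lies outside its binding domain — allowed.
— the officers: subject of the clause headed by 'quoted'; c-commands the pronoun within its binding domain — blocked (Principle B).
— the passengers' parents: subject of the clause headed by 'promised'; c-commands the pronoun but lies outside its binding domain — allowed.
— the recruits: possessor inside the subject DP of the clause headed by 'notified'; does not c-command the pronoun — Principle B does not apply; allowed.
— the recruits' colleagues: subject of the clause headed by 'notified'; c-commands the pronoun but lies outside its binding domain — allowed.

the athletes, the passengers' parents, the recruits, the recruits' colleagues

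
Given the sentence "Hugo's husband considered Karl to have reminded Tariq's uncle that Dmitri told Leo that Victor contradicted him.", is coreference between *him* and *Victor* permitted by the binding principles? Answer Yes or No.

*him* is a pronoun; Principle B requires it to be free in its binding domain — the clause headed by 'contradicted'.
— Victor: subject of the clause headed by 'contradicted'; c-commands the pronoun within its binding domain — blocked (Principle B).

No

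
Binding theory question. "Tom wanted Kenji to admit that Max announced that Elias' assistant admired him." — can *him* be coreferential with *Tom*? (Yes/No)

*him* is a pronoun; Principle B requires it to be free in its binding domain — the clause headed by 'admired'.
— Tom: subject of the matrix clause; c-commands the pronoun but lies outside its binding domain — allowed.

Yes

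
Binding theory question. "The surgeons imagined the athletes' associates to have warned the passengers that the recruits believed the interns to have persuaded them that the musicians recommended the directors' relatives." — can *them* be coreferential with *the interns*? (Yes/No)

No

*them* is a pronoun; Principle B requires it to be free in its binding domain — the clause headed by 'persuaded'.
— the interns: subject of the clause headed by 'persuaded'; c-commands the pronoun within its binding domain — blocked (Principle B).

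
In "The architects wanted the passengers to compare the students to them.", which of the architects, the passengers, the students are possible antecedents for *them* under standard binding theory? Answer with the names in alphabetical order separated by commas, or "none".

the architects

*them* is a pronoun; Principle B requires it to be free in its binding domain — the clause headed by 'compare'.
— the architects: subject of the matrix clause; c-commands the pronoun but lies outside its binding domain — allowed.
— the passengers: subject of the clause headed by 'compare'; c-commands the pronoun within its binding domain — blocked (Principle B).
— the students: object of the clause headed by 'compare'; c-commands the pronoun within its binding domain — blocked (Principle B).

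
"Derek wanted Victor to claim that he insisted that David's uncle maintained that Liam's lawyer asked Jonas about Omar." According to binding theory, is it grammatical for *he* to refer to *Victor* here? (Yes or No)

Yes

*Victor* is an R-expression; Principle C requires it to be free (not bound by any c-commanding expression).
— he: subject of the clause headed by 'insisted'; the pronoun does not c-command the R-expression — coreference allowed.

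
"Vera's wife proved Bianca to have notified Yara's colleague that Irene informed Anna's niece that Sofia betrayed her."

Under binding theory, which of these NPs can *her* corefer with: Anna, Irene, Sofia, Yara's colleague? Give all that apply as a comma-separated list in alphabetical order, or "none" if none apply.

Anna, Irene, Yara's colleague

*her* is a pronoun; Principle B requires it to be free in its binding domain — the clause headed by 'betrayed'.
— Anna: possessor inside the object DP of the clause headed by 'informed'; does not c-command the pronoun — Principle B does not apply; allowed.
— Irene: subject of the clause headed by 'informed'; c-commands the pronoun but lies outside its binding domain — allowed.
— Sofia: subject of the clause headed by 'betrayed'; c-commands the pronoun within its binding domain — blocked (Principle B).
— Yara's colleague: object of the clause headed by 'notified'; c-commands the pronoun but lies outside its binding domain — allowed.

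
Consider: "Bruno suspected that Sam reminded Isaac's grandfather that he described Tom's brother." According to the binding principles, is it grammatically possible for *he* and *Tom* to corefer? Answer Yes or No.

*he* is a pronoun; Principle B requires it to be free in its binding domain — the clause headed by 'described'.
— Tom: possessor inside the object DP of the clause headed by 'described'; is c-commanded by the pronoun; coreference would bind this R-expression — blocked (Principle C).

No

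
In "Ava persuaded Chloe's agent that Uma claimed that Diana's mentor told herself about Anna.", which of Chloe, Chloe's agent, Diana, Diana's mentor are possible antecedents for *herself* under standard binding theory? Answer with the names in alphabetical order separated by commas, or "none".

*herself* is a reflexive; Principle A requires it to be bound within its binding domain — the clause headed by 'told'.
— Chloe: possessor inside the object DP of the matrix clause; does not c-command the reflexive — cannot bind it (Principle A).
— Chloe's agent: object of the matrix clause; c-commands the reflexive but lies outside its binding domain — cannot bind it (Principle A).
— Diana: possessor inside the subject DP of the clause headed by 'told'; does not c-command the reflexive — cannot bind it (Principle A).
— Diana's mentor: subject of the clause headed by 'told'; c-commands the reflexive within its binding domain — allowed (Principle A).

Diana's mentor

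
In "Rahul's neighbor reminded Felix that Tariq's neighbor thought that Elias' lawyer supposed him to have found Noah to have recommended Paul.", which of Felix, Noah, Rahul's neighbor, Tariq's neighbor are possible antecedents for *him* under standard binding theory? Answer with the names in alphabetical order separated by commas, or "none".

*him* is a pronoun; Principle B requires it to be free in its binding domain — the clause headed by 'supposed'.
— Felix: object of the matrix clause; c-commands the pronoun but lies outside its binding domain — allowed.
— Noah: subject of the clause headed by 'recommended'; is c-commanded by the pronoun; coreference would bind this R-expression — blocked (Principle C).
— Rahul's neighbor: subject of the matrix clause; c-commands the pronoun but lies outside its binding domain — allowed.
— Tariq's neighbor: subject of the clause headed by 'thought'; c-commands the pronoun but lies outside its binding domain — allowed.

Felix, Rahul's neighbor, Tariq's neighbor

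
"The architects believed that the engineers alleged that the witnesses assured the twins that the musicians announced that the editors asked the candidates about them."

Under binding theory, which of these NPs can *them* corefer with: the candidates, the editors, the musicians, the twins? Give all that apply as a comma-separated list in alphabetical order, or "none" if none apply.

*them* is a pronoun; Principle B requires it to be free in its binding domain — the clause headed by 'asked'.
— the candidates: object of the clause headed by 'asked'; c-commands the pronoun within its binding domain — blocked (Principle B).
— the editors: subject of the clause headed by 'asked'; c-commands the pronoun within its binding domain — blocked (Principle B).
— the musicians: subject of the clause headed by 'announced'; c-commands the pronoun but lies outside its binding domain — allowed.
— the twins: object of the clause headed by 'assured'; c-commands the pronoun but lies outside its binding domain — allowed.

the musicians, the twins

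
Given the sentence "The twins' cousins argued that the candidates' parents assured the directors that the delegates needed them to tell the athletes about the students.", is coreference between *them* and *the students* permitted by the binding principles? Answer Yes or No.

No

*them* is a pronoun; Principle B requires it to be free in its binding domain — the clause headed by 'needed'.
— the students: second object of the clause headed by 'tell'; is c-commanded by the pronoun; coreference would bind this R-expression — blocked (Principle C).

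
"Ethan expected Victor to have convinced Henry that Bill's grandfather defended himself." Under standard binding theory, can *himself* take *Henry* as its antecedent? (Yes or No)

No

*himself* is a reflexive; Principle A requires it to be bound within its binding domain — the clause headed by 'defended'.
— Henry: object of the clause headed by 'convinced'; c-commands the reflexive but lies outside its binding domain — cannot bind it (Principle A).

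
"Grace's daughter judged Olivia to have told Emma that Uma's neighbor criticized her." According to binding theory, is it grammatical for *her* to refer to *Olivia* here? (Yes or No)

*Olivia* is an R-expression; Principle C requires it to be free (not bound by any c-commanding expression).
— her: object of the clause headed by 'criticized'; the pronoun does not c-command the R-expression — coreference allowed.

Yes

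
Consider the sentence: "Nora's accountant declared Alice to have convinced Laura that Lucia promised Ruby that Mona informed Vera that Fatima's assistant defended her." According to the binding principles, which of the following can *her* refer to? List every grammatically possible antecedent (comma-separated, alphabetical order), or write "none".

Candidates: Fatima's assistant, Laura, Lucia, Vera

*her* is a pronoun; Principle B requires it to be free in its binding domain — the clause headed by 'defended'.
— Fatima's assistant: subject of the clause headed by 'defended'; c-commands the pronoun within its binding domain — blocked (Principle B).
— Laura: object of the clause headed by 'convinced'; c-commands the pronoun but lies outside its binding domain — allowed.
— Lucia: subject of the clause headed by 'promised'; c-commands the pronoun but lies outside its binding domain — allowed.
— Vera: object of the clause headed by 'informed'; c-commands the pronoun but lies outside its binding domain — allowed.

Laura, Lucia, Vera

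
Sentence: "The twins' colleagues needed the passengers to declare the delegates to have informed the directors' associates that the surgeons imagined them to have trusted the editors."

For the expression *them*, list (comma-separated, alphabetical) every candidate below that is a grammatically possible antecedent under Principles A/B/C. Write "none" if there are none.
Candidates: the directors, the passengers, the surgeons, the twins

the directors, the passengers, the twins

*them* is a pronoun; Principle B requires it to be free in its binding domain — the clause headed by 'imagined'.
— the directors: possessor inside the object DP of the clause headed by 'informed'; does not c-command the pronoun — Principle B does not apply; allowed.
— the passengers: subject of the clause headed by 'declare'; c-commands the pronoun but lies outside its binding domain — allowed.
— the surgeons: subject of the clause headed by 'imagined'; c-commands the pronoun within its binding domain — blocked (Principle B).
— the twins: possessor inside the subject DP of the matrix clause; does not c-command the pronoun — Principle B does not apply; allowed.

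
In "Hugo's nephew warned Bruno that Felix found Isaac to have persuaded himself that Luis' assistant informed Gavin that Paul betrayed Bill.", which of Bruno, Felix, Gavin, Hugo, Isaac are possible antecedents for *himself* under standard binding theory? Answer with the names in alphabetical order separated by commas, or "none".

*himself* is a reflexive; Principle A requires it to be bound within its binding domain — the clause headed by 'persuaded'.
— Bruno: object of the matrix clause; c-commands the reflexive but lies outside its binding domain — cannot bind it (Principle A).
— Felix: subject of the clause headed by 'found'; c-commands the reflexive but lies outside its binding domain — cannot bind it (Principle A).
— Gavin: object of the clause headed by 'informed'; does not c-command the reflexive — cannot bind it (Principle A).
— Hugo: possessor inside the subject DP of the matrix clause; does not c-command the reflexive — cannot bind it (Principle A).
— Isaac: subject of the clause headed by 'persuaded'; c-commands the reflexive within its binding domain — allowed (Principle A).

Isaac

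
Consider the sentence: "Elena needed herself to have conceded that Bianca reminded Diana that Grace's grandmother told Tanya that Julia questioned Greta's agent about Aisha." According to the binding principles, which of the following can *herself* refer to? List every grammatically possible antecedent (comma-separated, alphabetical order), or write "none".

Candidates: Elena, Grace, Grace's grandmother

Elena

*herself* is a reflexive; Principle A requires it to be bound within its binding domain — the matrix clause.
— Elena: subject of the matrix clause; c-commands the reflexive within its binding domain — allowed (Principle A).
— Grace: possessor inside the subject DP of the clause headed by 'told'; does not c-command the reflexive — cannot bind it (Principle A).
— Grace's grandmother: subject of the clause headed by 'told'; does not c-command the reflexive — cannot bind it (Principle A).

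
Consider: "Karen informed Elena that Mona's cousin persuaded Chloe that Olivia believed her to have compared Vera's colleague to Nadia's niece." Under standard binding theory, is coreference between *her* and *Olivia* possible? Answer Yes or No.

No

*Olivia* is an R-expression; Principle C requires it to be free (not bound by any c-commanding expression).
— her: subject of the clause headed by 'compared'; the R-expression locally c-commands the pronoun — coreference blocked (Principle B on the pronoun).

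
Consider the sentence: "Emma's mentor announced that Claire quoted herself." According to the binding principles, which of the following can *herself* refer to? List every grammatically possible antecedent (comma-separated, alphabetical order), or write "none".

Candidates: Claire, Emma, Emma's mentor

*herself* is a reflexive; Principle A requires it to be bound within its binding domain — the clause headed by 'quoted'.
— Claire: subject of the clause headed by 'quoted'; c-commands the reflexive within its binding domain — allowed (Principle A).
— Emma: possessor inside the subject DP of the matrix clause; does not c-command the reflexive — cannot bind it (Principle A).
— Emma's mentor: subject of the matrix clause; c-commands the reflexive but lies outside its binding domain — cannot bind it (Principle A).

Claire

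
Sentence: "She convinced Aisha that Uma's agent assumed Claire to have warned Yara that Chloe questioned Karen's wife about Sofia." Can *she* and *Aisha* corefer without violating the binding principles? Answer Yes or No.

*Aisha* is an R-expression; Principle C requires it to be free (not bound by any c-commanding expression).
— she: subject of the matrix clause; the pronoun c-commands the R-expression — coreference blocked (Principle C).

No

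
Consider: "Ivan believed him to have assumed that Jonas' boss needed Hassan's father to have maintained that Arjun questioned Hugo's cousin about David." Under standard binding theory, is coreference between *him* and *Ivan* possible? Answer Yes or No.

No

*Ivan* is an R-expression; Principle C requires it to be free (not bound by any c-commanding expression).
— him: subject of the clause headed by 'assumed'; the R-expression locally c-commands the pronoun — coreference blocked (Principle B on the pronoun).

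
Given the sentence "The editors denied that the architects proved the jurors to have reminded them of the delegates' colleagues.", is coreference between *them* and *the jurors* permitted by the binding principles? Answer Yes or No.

*them* is a pronoun; Principle B requires it to be free in its binding domain — the clause headed by 'reminded'.
— the jurors: subject of the clause headed by 'reminded'; c-commands the pronoun within its binding domain — blocked (Principle B).

No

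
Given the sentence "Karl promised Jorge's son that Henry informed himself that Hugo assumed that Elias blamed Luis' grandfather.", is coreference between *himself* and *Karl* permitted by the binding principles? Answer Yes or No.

*himself* is a reflexive; Principle A requires it to be bound within its binding domain — the clause headed by 'informed'.
— Karl: subject of the matrix clause; c-commands the reflexive but lies outside its binding domain — cannot bind it (Principle A).

No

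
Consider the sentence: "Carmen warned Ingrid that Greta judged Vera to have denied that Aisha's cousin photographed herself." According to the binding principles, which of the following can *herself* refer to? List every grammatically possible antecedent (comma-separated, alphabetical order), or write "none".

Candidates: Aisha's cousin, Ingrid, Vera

Aisha's cousin

*herself* is a reflexive; Principle A requires it to be bound within its binding domain — the clause headed by 'photographed'.
— Aisha's cousin: subject of the clause headed by 'photographed'; c-commands the reflexive within its binding domain — allowed (Principle A).
— Ingrid: object of the matrix clause; c-commands the reflexive but lies outside its binding domain — cannot bind it (Principle A).
— Vera: subject of the clause headed by 'denied'; c-commands the reflexive but lies outside its binding domain — cannot bind it (Principle A).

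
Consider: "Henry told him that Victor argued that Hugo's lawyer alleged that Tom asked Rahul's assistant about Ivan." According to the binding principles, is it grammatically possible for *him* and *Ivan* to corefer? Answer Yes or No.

No

*him* is a pronoun; Principle B requires it to be free in its binding domain — the matrix clause.
— Ivan: second object of the clause headed by 'asked'; is c-commanded by the pronoun; coreference would bind this R-expression — blocked (Principle C).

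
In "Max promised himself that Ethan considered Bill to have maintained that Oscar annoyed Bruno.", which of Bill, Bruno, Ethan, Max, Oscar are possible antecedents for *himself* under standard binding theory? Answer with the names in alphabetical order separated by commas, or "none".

Max

*himself* is a reflexive; Principle A requires it to be bound within its binding domain — the matrix clause.
— Bill: subject of the clause headed by 'maintained'; does not c-command the reflexive — cannot bind it (Principle A).
— Bruno: object of the clause headed by 'annoyed'; does not c-command the reflexive — cannot bind it (Principle A).
— Ethan: subject of the clause headed by 'considered'; does not c-command the reflexive — cannot bind it (Principle A).
— Max: subject of the matrix clause; c-commands the reflexive within its binding domain — allowed (Principle A).
— Oscar: subject of the clause headed by 'annoyed'; does not c-command the reflexive — cannot bind it (Principle A).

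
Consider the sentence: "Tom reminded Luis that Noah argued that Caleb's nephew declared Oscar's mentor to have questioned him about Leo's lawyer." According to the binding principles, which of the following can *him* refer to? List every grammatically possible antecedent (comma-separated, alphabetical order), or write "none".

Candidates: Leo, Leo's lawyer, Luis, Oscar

*him* is a pronoun; Principle B requires it to be free in its binding domain — the clause headed by 'questioned'.
— Leo: possessor inside the second object DP of the clause headed by 'questioned'; is c-commanded by the pronoun; coreference would bind this R-expression — blocked (Principle C).
— Leo's lawyer: second object of the clause headed by 'questioned'; is c-commanded by the pronoun; coreference would bind this R-expression — blocked (Principle C).
— Luis: object of the matrix clause; c-commands the pronoun but lies outside its binding domain — allowed.
— Oscar: possessor inside the subject DP of the clause headed by 'questioned'; does not c-command the pronoun — Principle B does not apply; allowed.

Luis, Oscar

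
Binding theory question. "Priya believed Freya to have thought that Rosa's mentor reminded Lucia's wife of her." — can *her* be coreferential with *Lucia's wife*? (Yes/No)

*her* is a pronoun; Principle B requires it to be free in its binding domain — the clause headed by 'reminded'.
— Lucia's wife: object of the clause headed by 'reminded'; c-commands the pronoun within its binding domain — blocked (Principle B).

No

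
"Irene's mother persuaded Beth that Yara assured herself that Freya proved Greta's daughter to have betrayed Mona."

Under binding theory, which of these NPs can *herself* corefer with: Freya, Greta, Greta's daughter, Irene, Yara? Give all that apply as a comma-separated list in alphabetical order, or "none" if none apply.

*herself* is a reflexive; Principle A requires it to be bound within its binding domain — the clause headed by 'assured'.
— Freya: subject of the clause headed by 'proved'; does not c-command the reflexive — cannot bind it (Principle A).
— Greta: possessor inside the subject DP of the clause headed by 'betrayed'; does not c-command the reflexive — cannot bind it (Principle A).
— Greta's daughter: subject of the clause headed by 'betrayed'; does not c-command the reflexive — cannot bind it (Principle A).
— Irene: possessor inside the subject DP of the matrix clause; does not c-command the reflexive — cannot bind it (Principle A).
— Yara: subject of the clause headed by 'assured'; c-commands the reflexive within its binding domain — allowed (Principle A).

Yara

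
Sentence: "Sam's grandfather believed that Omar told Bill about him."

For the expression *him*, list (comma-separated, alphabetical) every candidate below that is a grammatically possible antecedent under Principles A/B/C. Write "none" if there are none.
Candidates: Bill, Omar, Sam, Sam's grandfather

*him* is a pronoun; Principle B requires it to be free in its binding domain — the clause headed by 'told'.
— Bill: object of the clause headed by 'told'; c-commands the pronoun within its binding domain — blocked (Principle B).
— Omar: subject of the clause headed by 'told'; c-commands the pronoun within its binding domain — blocked (Principle B).
— Sam: possessor inside the subject DP of the matrix clause; does not c-command the pronoun — Principle B does not apply; allowed.
— Sam's grandfather: subject of the matrix clause; c-commands the pronoun but lies outside its binding domain — allowed.

Sam, Sam's grandfather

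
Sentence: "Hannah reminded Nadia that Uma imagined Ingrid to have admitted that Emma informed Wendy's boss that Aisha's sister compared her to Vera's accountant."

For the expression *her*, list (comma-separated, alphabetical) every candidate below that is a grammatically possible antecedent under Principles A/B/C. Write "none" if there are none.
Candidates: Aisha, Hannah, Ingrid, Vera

Aisha, Hannah, Ingrid

*her* is a pronoun; Principle B requires it to be free in its binding domain — the clause headed by 'compared'.
— Aisha: possessor inside the subject DP of the clause headed by 'compared'; does not c-command the pronoun — Principle B does not apply; allowed.
— Hannah: subject of the matrix clause; c-commands the pronoun but lies outside its binding domain — allowed.
— Ingrid: subject of the clause headed by 'admitted'; c-commands the pronoun but lies outside its binding domain — allowed.
— Vera: possessor inside the second object DP of the clause headed by 'compared'; is c-commanded by the pronoun; coreference would bind this R-expression — blocked (Principle C).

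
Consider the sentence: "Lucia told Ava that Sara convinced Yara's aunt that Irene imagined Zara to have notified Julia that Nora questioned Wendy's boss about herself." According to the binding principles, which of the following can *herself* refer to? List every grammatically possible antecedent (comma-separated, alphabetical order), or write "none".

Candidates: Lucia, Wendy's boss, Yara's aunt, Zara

Wendy's boss

*herself* is a reflexive; Principle A requires it to be bound within its binding domain — the clause headed by 'questioned'.
— Lucia: subject of the matrix clause; c-commands the reflexive but lies outside its binding domain — cannot bind it (Principle A).
— Wendy's boss: object of the clause headed by 'questioned'; c-commands the reflexive within its binding domain — allowed (Principle A).
— Yara's aunt: object of the clause headed by 'convinced'; c-commands the reflexive but lies outside its binding domain — cannot bind it (Principle A).
— Zara: subject of the clause headed by 'notified'; c-commands the reflexive but lies outside its binding domain — cannot bind it (Principle A).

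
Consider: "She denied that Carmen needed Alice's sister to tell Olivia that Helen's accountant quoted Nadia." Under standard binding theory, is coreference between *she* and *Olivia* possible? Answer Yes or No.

No

*Olivia* is an R-expression; Principle C requires it to be free (not bound by any c-commanding expression).
— she: subject of the matrix clause; the pronoun c-commands the R-expression — coreference blocked (Principle C).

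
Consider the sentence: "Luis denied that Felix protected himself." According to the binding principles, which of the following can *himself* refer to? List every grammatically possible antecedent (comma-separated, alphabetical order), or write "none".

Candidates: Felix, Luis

Felix

*himself* is a reflexive; Principle A requires it to be bound within its binding domain — the clause headed by 'protected'.
— Felix: subject of the clause headed by 'protected'; c-commands the reflexive within its binding domain — allowed (Principle A).
— Luis: subject of the matrix clause; c-commands the reflexive but lies outside its binding domain — cannot bind it (Principle A).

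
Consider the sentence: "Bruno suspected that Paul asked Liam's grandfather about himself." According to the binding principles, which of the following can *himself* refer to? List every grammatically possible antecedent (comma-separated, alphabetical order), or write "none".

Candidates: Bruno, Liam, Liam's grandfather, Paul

*himself* is a reflexive; Principle A requires it to be bound within its binding domain — the clause headed by 'asked'.
— Bruno: subject of the matrix clause; c-commands the reflexive but lies outside its binding domain — cannot bind it (Principle A).
— Liam: possessor inside the object DP of the clause headed by 'asked'; does not c-command the reflexive — cannot bind it (Principle A).
— Liam's grandfather: object of the clause headed by 'asked'; c-commands the reflexive within its binding domain — allowed (Principle A).
— Paul: subject of the clause headed by 'asked'; c-commands the reflexive within its binding domain — allowed (Principle A).

Liam's grandfather, Paul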